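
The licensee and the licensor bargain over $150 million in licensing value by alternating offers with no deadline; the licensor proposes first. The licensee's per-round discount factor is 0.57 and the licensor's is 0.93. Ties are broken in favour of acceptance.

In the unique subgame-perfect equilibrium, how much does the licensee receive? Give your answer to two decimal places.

Let x be the licensor's share when the licensor proposes and y be the licensee's share when the licensee proposes.
The licensee accepts iff offered ≥ 0.57·y, so x = 150 − 0.57y. Symmetrically y = 150 − 0.93x.
Substituting: x = 150 − 0.57(150 − 0.93x), giving x(1 − 0.93·0.57) = 150(1 − 0.57).
So x = 150 × 0.43 / 0.4699 ≈ 137.2632, and the licensee receives 150 − x ≈ 12.7368.

12.74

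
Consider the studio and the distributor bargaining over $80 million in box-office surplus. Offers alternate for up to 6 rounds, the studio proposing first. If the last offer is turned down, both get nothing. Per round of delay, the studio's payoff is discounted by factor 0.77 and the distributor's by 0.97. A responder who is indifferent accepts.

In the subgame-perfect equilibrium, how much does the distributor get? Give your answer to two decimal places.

Solve by backward induction from round 6.
Round 6 (the distributor proposes): the studio will accept anything ≥ 0, so the distributor offers 0 and keeps 80.
Round 5 (the studio proposes): the distributor can get 80 next round, worth 0.97 × 80 = 77.6 now; the studio offers that and keeps 2.4.
Round 4 (the distributor proposes): the studio can get 2.4 next round, worth 0.77 × 2.4 = 1.848 now; the distributor offers that and keeps 78.152.
Round 3 (the studio proposes): the distributor can get 78.152 next round, worth 0.97 × 78.152 = 75.80744 now. The studio offers 75.80744 and keeps 80 − 75.80744 = 4.19256.
Round 2 (the distributor proposes): the studio can get 4.19256 next round, worth 0.77 × 4.19256 = 3.2282712 now; the distributor offers that and keeps 76.7717288.
Round 1 (the studio proposes): the distributor can get 76.7717288 next round, worth 0.97 × 76.7717288 = 74.468576936 now, so the studio offers 74.468576936, keeping 5.531423064.

74.47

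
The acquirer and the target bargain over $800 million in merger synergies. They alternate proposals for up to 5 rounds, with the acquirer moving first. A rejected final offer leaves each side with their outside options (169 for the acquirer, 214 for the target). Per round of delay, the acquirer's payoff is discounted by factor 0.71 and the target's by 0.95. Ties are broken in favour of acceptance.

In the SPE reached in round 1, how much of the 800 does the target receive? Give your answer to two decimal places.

466.42

Round 5 (the acquirer proposes): the target gets 214 if talks fail, so the acquirer offers 214 and keeps 586.
Round 4 (the target proposes): the acquirer can get 586 next round, worth 0.71 × 586 = 416.06 now; the target offers that and keeps 383.94.
Round 3 (the acquirer proposes): the target can get 383.94 next round, worth 0.95 × 383.94 = 364.743 now, so the acquirer offers 364.743, keeping 435.257.
Round 2 (the target proposes): the acquirer can get 435.257 next round, worth 0.71 × 435.257 = 309.03247 now. The target offers 309.03247 and keeps 800 − 309.03247 = 490.96753.
Round 1 (the acquirer proposes): the target can get 490.96753 next round, worth 0.95 × 490.96753 = 466.4191535 now. The acquirer offers 466.4191535 and keeps 800 − 466.4191535 = 333.5808465.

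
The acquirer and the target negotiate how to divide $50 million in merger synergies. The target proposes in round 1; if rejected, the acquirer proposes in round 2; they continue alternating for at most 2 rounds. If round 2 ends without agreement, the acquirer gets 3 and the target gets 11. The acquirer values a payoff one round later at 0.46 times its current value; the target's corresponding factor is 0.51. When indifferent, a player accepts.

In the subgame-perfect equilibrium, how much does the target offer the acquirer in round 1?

17.94

Round 2 (the acquirer proposes): the target gets 11 if talks fail, so the acquirer offers 11 and keeps 39.
Round 1 (the target proposes): the acquirer can get 39 next round, worth 0.46 × 39 = 17.94 now. The target offers 17.94 and keeps 50 − 17.94 = 32.06.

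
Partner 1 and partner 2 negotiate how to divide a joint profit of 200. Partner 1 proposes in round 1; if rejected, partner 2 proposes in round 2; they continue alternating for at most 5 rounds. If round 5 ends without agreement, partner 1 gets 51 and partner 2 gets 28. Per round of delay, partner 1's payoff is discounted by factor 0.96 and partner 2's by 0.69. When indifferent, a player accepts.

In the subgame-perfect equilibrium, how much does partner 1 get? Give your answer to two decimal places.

178.54

By backward induction:
Round 5 (partner 1 proposes): partner 2 gets 28 if talks fail, so partner 1 offers 28 and keeps 172.
Round 4 (partner 2 proposes): partner 1 can get 172 next round, worth 0.96 × 172 = 165.12 now. Partner 2 offers 165.12 and keeps 200 − 165.12 = 34.88.
Round 3 (partner 1 proposes): partner 2 can get 34.88 next round, worth 0.69 × 34.88 = 24.0672 now; partner 1 offers that and keeps 175.9328.
Round 2 (partner 2 proposes): partner 1 can get 175.9328 next round, worth 0.96 × 175.9328 = 168.895488 now; partner 2 offers that and keeps 31.104512.
Round 1 (partner 1 proposes): partner 2 can get 31.104512 next round, worth 0.69 × 31.104512 = 21.46211328 now; partner 1 offers that and keeps 178.53788672.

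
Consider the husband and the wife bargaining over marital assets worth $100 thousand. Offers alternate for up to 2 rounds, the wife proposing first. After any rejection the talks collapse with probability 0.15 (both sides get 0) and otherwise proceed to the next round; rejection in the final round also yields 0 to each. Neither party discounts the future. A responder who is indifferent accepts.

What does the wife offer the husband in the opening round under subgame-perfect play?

85

Round 2 (the husband proposes): rejection yields 0 for the wife; the husband offers 0 and keeps 100.
Round 1 (the wife proposes): rejecting gives the husband an expected 0.85 × 100 = 85, so the wife offers 85, keeping 15.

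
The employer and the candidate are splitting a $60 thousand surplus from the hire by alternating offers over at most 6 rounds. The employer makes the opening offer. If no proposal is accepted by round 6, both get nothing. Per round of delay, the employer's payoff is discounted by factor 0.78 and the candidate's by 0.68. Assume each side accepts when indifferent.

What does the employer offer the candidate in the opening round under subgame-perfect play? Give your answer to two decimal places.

25.21

Round 6 (the candidate proposes): the employer will accept anything ≥ 0, so the candidate offers 0 and keeps 60.
Round 5 (the employer proposes): the candidate can get 60 next round, worth 0.68 × 60 = 40.8 now, so the employer offers 40.8, keeping 19.2.
Round 4 (the candidate proposes): the employer can get 19.2 next round, worth 0.78 × 19.2 = 14.976 now; the candidate offers that and keeps 45.024.
Round 3 (the employer proposes): the candidate can get 45.024 next round, worth 0.68 × 45.024 = 30.61632 now, so the employer offers 30.61632, keeping 29.38368.
Round 2 (the candidate proposes): the employer can get 29.38368 next round, worth 0.78 × 29.38368 = 22.9192704 now; the candidate offers that and keeps 37.0807296.
Round 1 (the employer proposes): the candidate can get 37.0807296 next round, worth 0.68 × 37.0807296 = 25.214896128 now, so the employer offers 25.214896128, keeping 34.785103872.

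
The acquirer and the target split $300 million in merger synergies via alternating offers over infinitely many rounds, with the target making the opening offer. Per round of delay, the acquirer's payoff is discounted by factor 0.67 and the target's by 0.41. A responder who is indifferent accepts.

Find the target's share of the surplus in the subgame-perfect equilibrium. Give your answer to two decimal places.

136.50

When the target proposes, the acquirer accepts any offer worth at least 0.67 times what the acquirer would get by proposing next round; and vice versa.
This gives x = 300 − 0.67y and y = 300 − 0.41x, where x and y are each side's share when it proposes.
Hence (1 − 0.67·0.41)x = 300(1 − 0.67), i.e. 0.7253·x = 99.
x ≈ 136.4952; the acquirer's share is 300 − x ≈ 163.5048.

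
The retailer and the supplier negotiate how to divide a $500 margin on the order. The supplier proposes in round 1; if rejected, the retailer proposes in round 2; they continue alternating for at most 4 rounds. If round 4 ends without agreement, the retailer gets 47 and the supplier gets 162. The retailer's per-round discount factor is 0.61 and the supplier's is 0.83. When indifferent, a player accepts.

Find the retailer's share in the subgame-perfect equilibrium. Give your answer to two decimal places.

Round 4 (the retailer proposes): the supplier gets 162 if talks fail, so the retailer offers 162 and keeps 338.
Round 3 (the supplier proposes): the retailer can get 338 next round, worth 0.61 × 338 = 206.18 now, so the supplier offers 206.18, keeping 293.82.
Round 2 (the retailer proposes): the supplier can get 293.82 next round, worth 0.83 × 293.82 = 243.8706 now; the retailer offers that and keeps 256.1294.
Round 1 (the supplier proposes): the retailer can get 256.1294 next round, worth 0.61 × 256.1294 = 156.238934 now; the supplier offers that and keeps 343.761066.

156.24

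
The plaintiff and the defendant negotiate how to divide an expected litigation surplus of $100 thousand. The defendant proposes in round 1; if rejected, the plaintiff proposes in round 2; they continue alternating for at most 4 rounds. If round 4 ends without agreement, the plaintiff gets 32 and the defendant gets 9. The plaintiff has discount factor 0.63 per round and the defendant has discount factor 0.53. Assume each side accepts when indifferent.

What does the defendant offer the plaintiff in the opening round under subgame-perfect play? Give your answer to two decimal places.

Round 4 (the plaintiff proposes): the defendant gets 9 if talks fail, so the plaintiff offers 9 and keeps 91.
Round 3 (the defendant proposes): the plaintiff can get 91 next round, worth 0.63 × 91 = 57.33 now, so the defendant offers 57.33, keeping 42.67.
Round 2 (the plaintiff proposes): the defendant can get 42.67 next round, worth 0.53 × 42.67 = 22.6151 now. The plaintiff offers 22.6151 and keeps 100 − 22.6151 = 77.3849.
Round 1 (the defendant proposes): the plaintiff can get 77.3849 next round, worth 0.63 × 77.3849 = 48.752487 now, so the defendant offers 48.752487, keeping 51.247513.

48.75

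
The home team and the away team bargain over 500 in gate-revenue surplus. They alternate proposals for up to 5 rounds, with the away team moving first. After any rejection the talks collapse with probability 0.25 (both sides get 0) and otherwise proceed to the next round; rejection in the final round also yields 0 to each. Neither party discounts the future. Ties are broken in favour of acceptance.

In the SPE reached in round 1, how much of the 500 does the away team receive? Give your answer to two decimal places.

353.52

By backward induction:
Round 5 (the away team proposes): rejection yields 0 for the home team; the away team offers 0 and keeps 500.
Round 4 (the home team proposes): rejecting gives the away team an expected 0.75 × 500 = 375. The home team offers 375 and keeps 500 − 375 = 125.
Round 3 (the away team proposes): rejecting gives the home team an expected 0.75 × 125 = 93.75; the away team offers that and keeps 406.25.
Round 2 (the home team proposes): rejecting gives the away team an expected 0.75 × 406.25 = 304.6875. The home team offers 304.6875 and keeps 500 − 304.6875 = 195.3125.
Round 1 (the away team proposes): rejecting gives the home team an expected 0.75 × 195.3125 = 146.484375, so the away team offers 146.484375, keeping 353.515625.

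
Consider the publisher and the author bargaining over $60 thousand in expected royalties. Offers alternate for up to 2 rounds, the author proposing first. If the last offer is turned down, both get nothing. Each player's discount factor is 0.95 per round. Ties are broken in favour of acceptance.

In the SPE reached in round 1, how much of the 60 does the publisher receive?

Round 2 (the publisher proposes): the author will accept anything ≥ 0, so the publisher offers 0 and keeps 60.
Round 1 (the author proposes): the publisher can get 60 next round, worth 0.95 × 60 = 57 now, so the author offers 57, keeping 3.

57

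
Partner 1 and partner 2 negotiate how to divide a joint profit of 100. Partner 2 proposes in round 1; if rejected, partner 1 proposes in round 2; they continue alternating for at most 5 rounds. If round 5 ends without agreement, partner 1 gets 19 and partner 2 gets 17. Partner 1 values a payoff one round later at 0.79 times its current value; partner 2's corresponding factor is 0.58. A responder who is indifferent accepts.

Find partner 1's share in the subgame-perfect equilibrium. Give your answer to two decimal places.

52.37

Round 5 (partner 2 proposes): partner 1 gets 19 if talks fail, so partner 2 offers 19 and keeps 81.
Round 4 (partner 1 proposes): partner 2 can get 81 next round, worth 0.58 × 81 = 46.98 now; partner 1 offers that and keeps 53.02.
Round 3 (partner 2 proposes): partner 1 can get 53.02 next round, worth 0.79 × 53.02 = 41.8858 now. Partner 2 offers 41.8858 and keeps 100 − 41.8858 = 58.1142.
Round 2 (partner 1 proposes): partner 2 can get 58.1142 next round, worth 0.58 × 58.1142 = 33.706236 now, so partner 1 offers 33.706236, keeping 66.293764.
Round 1 (partner 2 proposes): partner 1 can get 66.293764 next round, worth 0.79 × 66.293764 = 52.37207356 now; partner 2 offers that and keeps 47.62792644.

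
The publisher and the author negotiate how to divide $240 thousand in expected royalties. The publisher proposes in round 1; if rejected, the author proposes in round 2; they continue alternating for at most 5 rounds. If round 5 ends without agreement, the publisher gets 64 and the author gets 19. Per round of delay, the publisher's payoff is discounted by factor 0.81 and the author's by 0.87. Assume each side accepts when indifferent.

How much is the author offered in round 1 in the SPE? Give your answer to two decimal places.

Round 5 (the publisher proposes): the author gets 19 if talks fail, so the publisher offers 19 and keeps 221.
Round 4 (the author proposes): the publisher can get 221 next round, worth 0.81 × 221 = 179.01 now, so the author offers 179.01, keeping 60.99.
Round 3 (the publisher proposes): the author can get 60.99 next round, worth 0.87 × 60.99 = 53.0613 now; the publisher offers that and keeps 186.9387.
Round 2 (the author proposes): the publisher can get 186.9387 next round, worth 0.81 × 186.9387 = 151.420347 now. The author offers 151.420347 and keeps 240 − 151.420347 = 88.579653.
Round 1 (the publisher proposes): the author can get 88.579653 next round, worth 0.87 × 88.579653 = 77.06429811 now, so the publisher offers 77.06429811, keeping 162.93570189.

77.06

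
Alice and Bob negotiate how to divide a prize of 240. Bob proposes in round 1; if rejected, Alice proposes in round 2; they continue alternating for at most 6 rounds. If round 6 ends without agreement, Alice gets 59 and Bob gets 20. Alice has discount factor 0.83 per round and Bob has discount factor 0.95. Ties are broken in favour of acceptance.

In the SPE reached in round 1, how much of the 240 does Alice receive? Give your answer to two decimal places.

131.34

Work backward from the last round.
Round 6 (Alice proposes): Bob gets 20 if talks fail, so Alice offers 20 and keeps 220.
Round 5 (Bob proposes): Alice can get 220 next round, worth 0.83 × 220 = 182.6 now. Bob offers 182.6 and keeps 240 − 182.6 = 57.4.
Round 4 (Alice proposes): Bob can get 57.4 next round, worth 0.95 × 57.4 = 54.53 now, so Alice offers 54.53, keeping 185.47.
Round 3 (Bob proposes): Alice can get 185.47 next round, worth 0.83 × 185.47 = 153.9401 now, so Bob offers 153.9401, keeping 86.0599.
Round 2 (Alice proposes): Bob can get 86.0599 next round, worth 0.95 × 86.0599 = 81.756905 now, so Alice offers 81.756905, keeping 158.243095.
Round 1 (Bob proposes): Alice can get 158.243095 next round, worth 0.83 × 158.243095 = 131.34176885 now, so Bob offers 131.34176885, keeping 108.65823115.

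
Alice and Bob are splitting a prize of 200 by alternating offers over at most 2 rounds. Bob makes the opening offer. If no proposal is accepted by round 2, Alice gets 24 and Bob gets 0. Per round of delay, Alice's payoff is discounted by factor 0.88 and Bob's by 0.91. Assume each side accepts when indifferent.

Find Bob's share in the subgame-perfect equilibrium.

24

Round 2 (Alice proposes): Bob will accept anything ≥ 0, so Alice offers 0 and keeps 200.
Round 1 (Bob proposes): Alice can get 200 next round, worth 0.88 × 200 = 176 now, so Bob offers 176, keeping 24.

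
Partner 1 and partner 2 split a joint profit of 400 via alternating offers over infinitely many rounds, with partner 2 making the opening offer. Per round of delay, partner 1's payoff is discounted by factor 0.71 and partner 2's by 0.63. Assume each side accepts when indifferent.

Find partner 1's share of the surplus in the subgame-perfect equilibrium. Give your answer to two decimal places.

In a stationary SPE each proposer offers the other exactly their discounted continuation value.
If partner 2 keeps x when proposing and partner 1 keeps y when proposing, then x = 400 − 0.71y and y = 400 − 0.63x.
Solving: x = 400(1 − 0.71) / (1 − 0.63·0.71) = 116 / 0.5527 ≈ 209.8788.
Partner 1 gets 400 − 209.8788 ≈ 190.1212.

190.12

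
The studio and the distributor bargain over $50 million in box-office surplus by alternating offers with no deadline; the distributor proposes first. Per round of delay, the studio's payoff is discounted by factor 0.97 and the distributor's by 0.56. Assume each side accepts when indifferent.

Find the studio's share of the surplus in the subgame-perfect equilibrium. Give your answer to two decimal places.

46.72

When the distributor proposes, the studio accepts any offer worth at least 0.97 times what the studio would get by proposing next round; and vice versa.
This gives x = 50 − 0.97y and y = 50 − 0.56x, where x and y are each side's share when it proposes.
Hence (1 − 0.97·0.56)x = 50(1 − 0.97), i.e. 0.4568·x = 1.5.
x ≈ 3.2837; the studio's share is 50 − x ≈ 46.7163.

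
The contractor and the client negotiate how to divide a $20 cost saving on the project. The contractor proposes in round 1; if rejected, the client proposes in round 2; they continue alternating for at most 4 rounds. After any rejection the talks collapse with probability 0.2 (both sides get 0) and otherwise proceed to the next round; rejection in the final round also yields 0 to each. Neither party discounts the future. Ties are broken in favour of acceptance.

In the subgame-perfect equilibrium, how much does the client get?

13.44

By backward induction:
Round 4 (the client proposes): rejection yields 0 for the contractor; the client offers 0 and keeps 20.
Round 3 (the contractor proposes): rejecting gives the client an expected 0.8 × 20 = 16, so the contractor offers 16, keeping 4.
Round 2 (the client proposes): rejecting gives the contractor an expected 0.8 × 4 = 3.2; the client offers that and keeps 16.8.
Round 1 (the contractor proposes): rejecting gives the client an expected 0.8 × 16.8 = 13.44; the contractor offers that and keeps 6.56.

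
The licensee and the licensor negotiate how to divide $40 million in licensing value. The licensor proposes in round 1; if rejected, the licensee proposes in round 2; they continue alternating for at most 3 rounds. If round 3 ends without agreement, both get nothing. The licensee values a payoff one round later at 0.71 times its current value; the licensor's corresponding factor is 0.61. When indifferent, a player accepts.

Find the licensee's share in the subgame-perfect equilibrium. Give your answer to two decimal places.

Work backward from the last round.
Round 3 (the licensor proposes): rejection yields 0 for the licensee; the licensor offers 0 and keeps 40.
Round 2 (the licensee proposes): the licensor can get 40 next round, worth 0.61 × 40 = 24.4 now, so the licensee offers 24.4, keeping 15.6.
Round 1 (the licensor proposes): the licensee can get 15.6 next round, worth 0.71 × 15.6 = 11.076 now; the licensor offers that and keeps 28.924.

11.08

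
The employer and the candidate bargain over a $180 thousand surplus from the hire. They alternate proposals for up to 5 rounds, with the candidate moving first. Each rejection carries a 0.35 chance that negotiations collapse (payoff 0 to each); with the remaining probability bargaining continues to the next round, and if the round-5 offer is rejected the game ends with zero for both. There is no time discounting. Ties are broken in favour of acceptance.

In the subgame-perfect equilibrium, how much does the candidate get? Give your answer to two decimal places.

121.75

Round 5 (the candidate proposes): the employer will accept anything ≥ 0, so the candidate offers 0 and keeps 180.
Round 4 (the employer proposes): rejecting gives the candidate an expected 0.65 × 180 = 117. The employer offers 117 and keeps 180 − 117 = 63.
Round 3 (the candidate proposes): rejecting gives the employer an expected 0.65 × 63 = 40.95, so the candidate offers 40.95, keeping 139.05.
Round 2 (the employer proposes): rejecting gives the candidate an expected 0.65 × 139.05 = 90.3825. The employer offers 90.3825 and keeps 180 − 90.3825 = 89.6175.
Round 1 (the candidate proposes): rejecting gives the employer an expected 0.65 × 89.6175 = 58.251375; the candidate offers that and keeps 121.748625.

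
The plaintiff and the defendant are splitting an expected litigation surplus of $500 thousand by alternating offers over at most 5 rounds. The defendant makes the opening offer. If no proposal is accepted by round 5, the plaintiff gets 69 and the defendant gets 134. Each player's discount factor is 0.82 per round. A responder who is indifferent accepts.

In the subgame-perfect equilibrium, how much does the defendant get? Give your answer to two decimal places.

345.38

By backward induction:
Round 5 (the defendant proposes): the plaintiff gets 69 if talks fail, so the defendant offers 69 and keeps 431.
Round 4 (the plaintiff proposes): the defendant can get 431 next round, worth 0.82 × 431 = 353.42 now. The plaintiff offers 353.42 and keeps 500 − 353.42 = 146.58.
Round 3 (the defendant proposes): the plaintiff can get 146.58 next round, worth 0.82 × 146.58 = 120.1956 now; the defendant offers that and keeps 379.8044.
Round 2 (the plaintiff proposes): the defendant can get 379.8044 next round, worth 0.82 × 379.8044 = 311.439608 now; the plaintiff offers that and keeps 188.560392.
Round 1 (the defendant proposes): the plaintiff can get 188.560392 next round, worth 0.82 × 188.560392 = 154.61952144 now; the defendant offers that and keeps 345.38047856.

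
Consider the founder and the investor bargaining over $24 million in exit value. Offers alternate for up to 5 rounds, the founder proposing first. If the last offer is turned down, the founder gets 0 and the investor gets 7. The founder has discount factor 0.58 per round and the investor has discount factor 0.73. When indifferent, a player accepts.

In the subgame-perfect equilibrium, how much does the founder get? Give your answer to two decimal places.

12.27

Round 5 (the founder proposes): the investor gets 7 if talks fail, so the founder offers 7 and keeps 17.
Round 4 (the investor proposes): the founder can get 17 next round, worth 0.58 × 17 = 9.86 now, so the investor offers 9.86, keeping 14.14.
Round 3 (the founder proposes): the investor can get 14.14 next round, worth 0.73 × 14.14 = 10.3222 now. The founder offers 10.3222 and keeps 24 − 10.3222 = 13.6778.
Round 2 (the investor proposes): the founder can get 13.6778 next round, worth 0.58 × 13.6778 = 7.933124 now; the investor offers that and keeps 16.066876.
Round 1 (the founder proposes): the investor can get 16.066876 next round, worth 0.73 × 16.066876 = 11.72881948 now, so the founder offers 11.72881948, keeping 12.27118052.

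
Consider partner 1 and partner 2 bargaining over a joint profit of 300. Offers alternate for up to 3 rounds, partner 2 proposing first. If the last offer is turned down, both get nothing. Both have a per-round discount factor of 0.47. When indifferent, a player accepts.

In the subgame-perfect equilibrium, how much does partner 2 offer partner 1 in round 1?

Round 3 (partner 2 proposes): rejection yields 0 for partner 1; partner 2 offers 0 and keeps 300.
Round 2 (partner 1 proposes): partner 2 can get 300 next round, worth 0.47 × 300 = 141 now, so partner 1 offers 141, keeping 159.
Round 1 (partner 2 proposes): partner 1 can get 159 next round, worth 0.47 × 159 = 74.73 now; partner 2 offers that and keeps 225.27.

74.73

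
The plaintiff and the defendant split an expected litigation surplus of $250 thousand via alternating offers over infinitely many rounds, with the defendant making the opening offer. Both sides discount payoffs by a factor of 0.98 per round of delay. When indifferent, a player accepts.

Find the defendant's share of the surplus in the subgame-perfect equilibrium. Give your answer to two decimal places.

Let x be the defendant's share when the defendant proposes and y be the plaintiff's share when the plaintiff proposes.
The plaintiff accepts iff offered ≥ 0.98·y, so x = 250 − 0.98y. Symmetrically y = 250 − 0.98x.
Substituting: x = 250 − 0.98(250 − 0.98x), giving x(1 − 0.98·0.98) = 250(1 − 0.98).
So x = 250 × 0.02 / 0.0396 ≈ 126.2626, and the plaintiff receives 250 − x ≈ 123.7374.

126.26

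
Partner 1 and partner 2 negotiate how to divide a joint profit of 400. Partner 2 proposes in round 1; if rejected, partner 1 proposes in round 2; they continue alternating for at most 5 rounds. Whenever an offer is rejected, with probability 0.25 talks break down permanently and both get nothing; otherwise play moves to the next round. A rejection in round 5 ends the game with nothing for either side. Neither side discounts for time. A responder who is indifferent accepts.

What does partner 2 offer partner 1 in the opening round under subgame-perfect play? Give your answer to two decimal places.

117.19

Round 5 (partner 2 proposes): rejection yields 0 for partner 1; partner 2 offers 0 and keeps 400.
Round 4 (partner 1 proposes): rejecting gives partner 2 an expected 0.75 × 400 = 300; partner 1 offers that and keeps 100.
Round 3 (partner 2 proposes): rejecting gives partner 1 an expected 0.75 × 100 = 75, so partner 2 offers 75, keeping 325.
Round 2 (partner 1 proposes): rejecting gives partner 2 an expected 0.75 × 325 = 243.75; partner 1 offers that and keeps 156.25.
Round 1 (partner 2 proposes): rejecting gives partner 1 an expected 0.75 × 156.25 = 117.1875; partner 2 offers that and keeps 282.8125.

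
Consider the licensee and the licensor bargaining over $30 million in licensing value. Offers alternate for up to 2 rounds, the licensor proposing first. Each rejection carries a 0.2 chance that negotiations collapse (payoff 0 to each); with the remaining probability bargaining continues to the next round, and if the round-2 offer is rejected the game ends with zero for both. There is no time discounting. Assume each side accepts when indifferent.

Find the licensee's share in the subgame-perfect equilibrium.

By backward induction:
Round 2 (the licensee proposes): rejection yields 0 for the licensor; the licensee offers 0 and keeps 30.
Round 1 (the licensor proposes): rejecting gives the licensee an expected 0.8 × 30 = 24, so the licensor offers 24, keeping 6.

24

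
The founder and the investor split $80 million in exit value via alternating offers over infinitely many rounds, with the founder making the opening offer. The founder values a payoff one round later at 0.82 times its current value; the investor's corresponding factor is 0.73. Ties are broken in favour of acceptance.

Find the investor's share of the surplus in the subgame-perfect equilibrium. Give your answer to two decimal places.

Let x be the founder's share when the founder proposes and y be the investor's share when the investor proposes.
The investor accepts iff offered ≥ 0.73·y, so x = 80 − 0.73y. Symmetrically y = 80 − 0.82x.
Substituting: x = 80 − 0.73(80 − 0.82x), giving x(1 − 0.82·0.73) = 80(1 − 0.73).
So x = 80 × 0.27 / 0.4014 ≈ 53.8117, and the investor receives 80 − x ≈ 26.1883.

26.19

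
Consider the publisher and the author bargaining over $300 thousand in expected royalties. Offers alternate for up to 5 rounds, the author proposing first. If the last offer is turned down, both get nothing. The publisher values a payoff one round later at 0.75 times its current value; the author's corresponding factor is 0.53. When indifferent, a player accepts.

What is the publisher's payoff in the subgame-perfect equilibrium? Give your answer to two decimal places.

147.79

Round 5 (the author proposes): the publisher will accept anything ≥ 0, so the author offers 0 and keeps 300.
Round 4 (the publisher proposes): the author can get 300 next round, worth 0.53 × 300 = 159 now; the publisher offers that and keeps 141.
Round 3 (the author proposes): the publisher can get 141 next round, worth 0.75 × 141 = 105.75 now. The author offers 105.75 and keeps 300 − 105.75 = 194.25.
Round 2 (the publisher proposes): the author can get 194.25 next round, worth 0.53 × 194.25 = 102.9525 now; the publisher offers that and keeps 197.0475.
Round 1 (the author proposes): the publisher can get 197.0475 next round, worth 0.75 × 197.0475 = 147.785625 now; the author offers that and keeps 152.214375.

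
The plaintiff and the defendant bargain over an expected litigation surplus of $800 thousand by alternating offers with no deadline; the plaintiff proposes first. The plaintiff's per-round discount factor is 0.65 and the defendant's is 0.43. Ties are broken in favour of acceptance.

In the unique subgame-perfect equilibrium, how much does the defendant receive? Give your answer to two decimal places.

When the plaintiff proposes, the defendant accepts any offer worth at least 0.43 times what the defendant would get by proposing next round; and vice versa.
This gives x = 800 − 0.43y and y = 800 − 0.65x, where x and y are each side's share when it proposes.
Hence (1 − 0.43·0.65)x = 800(1 − 0.43), i.e. 0.7205·x = 456.
x ≈ 632.8938; the defendant's share is 800 − x ≈ 167.1062.

167.11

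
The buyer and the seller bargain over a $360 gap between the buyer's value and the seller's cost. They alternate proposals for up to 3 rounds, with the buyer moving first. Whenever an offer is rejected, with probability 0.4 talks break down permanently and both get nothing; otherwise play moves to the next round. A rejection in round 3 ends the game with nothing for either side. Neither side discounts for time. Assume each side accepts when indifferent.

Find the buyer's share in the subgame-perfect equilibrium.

273.6

Round 3 (the buyer proposes): the seller will accept anything ≥ 0, so the buyer offers 0 and keeps 360.
Round 2 (the seller proposes): rejecting gives the buyer an expected 0.6 × 360 = 216, so the seller offers 216, keeping 144.
Round 1 (the buyer proposes): rejecting gives the seller an expected 0.6 × 144 = 86.4, so the buyer offers 86.4, keeping 273.6.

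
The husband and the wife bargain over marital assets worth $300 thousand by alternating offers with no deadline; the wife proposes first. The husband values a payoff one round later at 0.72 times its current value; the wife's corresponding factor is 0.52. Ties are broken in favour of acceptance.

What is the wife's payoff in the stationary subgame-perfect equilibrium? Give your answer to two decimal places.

When the wife proposes, the husband accepts any offer worth at least 0.72 times what the husband would get by proposing next round; and vice versa.
This gives x = 300 − 0.72y and y = 300 − 0.52x, where x and y are each side's share when it proposes.
Hence (1 − 0.72·0.52)x = 300(1 − 0.72), i.e. 0.6256·x = 84.
x ≈ 134.2711; the husband's share is 300 − x ≈ 165.7289.

134.27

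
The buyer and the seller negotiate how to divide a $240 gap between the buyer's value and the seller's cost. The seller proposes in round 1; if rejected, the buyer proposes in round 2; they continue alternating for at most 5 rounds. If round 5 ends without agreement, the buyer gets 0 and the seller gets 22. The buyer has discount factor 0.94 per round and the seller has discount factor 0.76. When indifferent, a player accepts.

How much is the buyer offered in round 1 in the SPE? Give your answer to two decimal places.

Round 5 (the seller proposes): rejection yields 0 for the buyer; the seller offers 0 and keeps 240.
Round 4 (the buyer proposes): the seller can get 240 next round, worth 0.76 × 240 = 182.4 now; the buyer offers that and keeps 57.6.
Round 3 (the seller proposes): the buyer can get 57.6 next round, worth 0.94 × 57.6 = 54.144 now. The seller offers 54.144 and keeps 240 − 54.144 = 185.856.
Round 2 (the buyer proposes): the seller can get 185.856 next round, worth 0.76 × 185.856 = 141.25056 now; the buyer offers that and keeps 98.74944.
Round 1 (the seller proposes): the buyer can get 98.74944 next round, worth 0.94 × 98.74944 = 92.8244736 now, so the seller offers 92.8244736, keeping 147.1755264.

92.82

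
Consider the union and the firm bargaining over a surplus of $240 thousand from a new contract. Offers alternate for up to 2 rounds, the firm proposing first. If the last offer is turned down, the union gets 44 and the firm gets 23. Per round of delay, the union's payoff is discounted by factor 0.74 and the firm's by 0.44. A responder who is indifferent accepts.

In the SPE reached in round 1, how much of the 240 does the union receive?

By backward induction:
Round 2 (the union proposes): the firm gets 23 if talks fail, so the union offers 23 and keeps 217.
Round 1 (the firm proposes): the union can get 217 next round, worth 0.74 × 217 = 160.58 now; the firm offers that and keeps 79.42.

160.58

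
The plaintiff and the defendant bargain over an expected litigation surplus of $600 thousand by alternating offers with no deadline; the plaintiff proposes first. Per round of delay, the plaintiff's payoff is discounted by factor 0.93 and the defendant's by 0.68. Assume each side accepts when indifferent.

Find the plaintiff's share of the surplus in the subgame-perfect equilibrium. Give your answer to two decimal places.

In a stationary SPE each proposer offers the other exactly their discounted continuation value.
If the plaintiff keeps x when proposing and the defendant keeps y when proposing, then x = 600 − 0.68y and y = 600 − 0.93x.
Solving: x = 600(1 − 0.68) / (1 − 0.93·0.68) = 192 / 0.3676 ≈ 522.3069.
The defendant gets 600 − 522.3069 ≈ 77.6931.

522.31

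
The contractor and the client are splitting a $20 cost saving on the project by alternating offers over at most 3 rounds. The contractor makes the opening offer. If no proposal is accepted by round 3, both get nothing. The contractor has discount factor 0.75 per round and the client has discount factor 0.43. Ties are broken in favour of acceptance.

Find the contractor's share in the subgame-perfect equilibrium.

17.85

Round 3 (the contractor proposes): the client will accept anything ≥ 0, so the contractor offers 0 and keeps 20.
Round 2 (the client proposes): the contractor can get 20 next round, worth 0.75 × 20 = 15 now, so the client offers 15, keeping 5.
Round 1 (the contractor proposes): the client can get 5 next round, worth 0.43 × 5 = 2.15 now; the contractor offers that and keeps 17.85.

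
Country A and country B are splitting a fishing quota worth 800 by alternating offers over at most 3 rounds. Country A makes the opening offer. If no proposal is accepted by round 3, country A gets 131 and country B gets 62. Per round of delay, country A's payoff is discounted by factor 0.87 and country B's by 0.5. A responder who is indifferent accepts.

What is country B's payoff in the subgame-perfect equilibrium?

Round 3 (country A proposes): country B gets 62 if talks fail, so country A offers 62 and keeps 738.
Round 2 (country B proposes): country A can get 738 next round, worth 0.87 × 738 = 642.06 now; country B offers that and keeps 157.94.
Round 1 (country A proposes): country B can get 157.94 next round, worth 0.5 × 157.94 = 78.97 now, so country A offers 78.97, keeping 721.03.

78.97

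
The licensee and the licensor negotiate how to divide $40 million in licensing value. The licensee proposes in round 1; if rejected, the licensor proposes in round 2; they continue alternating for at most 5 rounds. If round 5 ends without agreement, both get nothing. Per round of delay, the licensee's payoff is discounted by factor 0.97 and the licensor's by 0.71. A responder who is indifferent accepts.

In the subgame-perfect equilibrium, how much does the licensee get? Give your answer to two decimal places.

38.56

Round 5 (the licensee proposes): rejection yields 0 for the licensor; the licensee offers 0 and keeps 40.
Round 4 (the licensor proposes): the licensee can get 40 next round, worth 0.97 × 40 = 38.8 now, so the licensor offers 38.8, keeping 1.2.
Round 3 (the licensee proposes): the licensor can get 1.2 next round, worth 0.71 × 1.2 = 0.852 now. The licensee offers 0.852 and keeps 40 − 0.852 = 39.148.
Round 2 (the licensor proposes): the licensee can get 39.148 next round, worth 0.97 × 39.148 = 37.97356 now; the licensor offers that and keeps 2.02644.
Round 1 (the licensee proposes): the licensor can get 2.02644 next round, worth 0.71 × 2.02644 = 1.4387724 now. The licensee offers 1.4387724 and keeps 40 − 1.4387724 = 38.5612276.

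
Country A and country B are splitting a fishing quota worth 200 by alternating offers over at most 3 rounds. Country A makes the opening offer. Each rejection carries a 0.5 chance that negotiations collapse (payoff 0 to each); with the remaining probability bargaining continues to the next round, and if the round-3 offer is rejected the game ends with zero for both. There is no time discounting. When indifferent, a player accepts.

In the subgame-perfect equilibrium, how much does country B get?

By backward induction:
Round 3 (country A proposes): rejection yields 0 for country B; country A offers 0 and keeps 200.
Round 2 (country B proposes): rejecting gives country A an expected 0.5 × 200 = 100. Country B offers 100 and keeps 200 − 100 = 100.
Round 1 (country A proposes): rejecting gives country B an expected 0.5 × 100 = 50; country A offers that and keeps 150.

50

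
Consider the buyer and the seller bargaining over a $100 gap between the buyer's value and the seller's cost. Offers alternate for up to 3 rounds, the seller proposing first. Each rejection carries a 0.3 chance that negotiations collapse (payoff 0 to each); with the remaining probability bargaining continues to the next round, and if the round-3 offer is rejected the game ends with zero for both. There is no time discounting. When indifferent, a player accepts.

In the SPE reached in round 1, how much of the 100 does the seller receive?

By backward induction:
Round 3 (the seller proposes): the buyer will accept anything ≥ 0, so the seller offers 0 and keeps 100.
Round 2 (the buyer proposes): rejecting gives the seller an expected 0.7 × 100 = 70. The buyer offers 70 and keeps 100 − 70 = 30.
Round 1 (the seller proposes): rejecting gives the buyer an expected 0.7 × 30 = 21, so the seller offers 21, keeping 79.

79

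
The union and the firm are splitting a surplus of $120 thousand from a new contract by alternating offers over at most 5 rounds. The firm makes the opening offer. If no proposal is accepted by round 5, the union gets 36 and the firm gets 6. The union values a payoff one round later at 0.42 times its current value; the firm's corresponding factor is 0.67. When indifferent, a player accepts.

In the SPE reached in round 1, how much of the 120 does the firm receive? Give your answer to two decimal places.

Round 5 (the firm proposes): the union gets 36 if talks fail, so the firm offers 36 and keeps 84.
Round 4 (the union proposes): the firm can get 84 next round, worth 0.67 × 84 = 56.28 now. The union offers 56.28 and keeps 120 − 56.28 = 63.72.
Round 3 (the firm proposes): the union can get 63.72 next round, worth 0.42 × 63.72 = 26.7624 now; the firm offers that and keeps 93.2376.
Round 2 (the union proposes): the firm can get 93.2376 next round, worth 0.67 × 93.2376 = 62.469192 now, so the union offers 62.469192, keeping 57.530808.
Round 1 (the firm proposes): the union can get 57.530808 next round, worth 0.42 × 57.530808 = 24.16293936 now; the firm offers that and keeps 95.83706064.

95.84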